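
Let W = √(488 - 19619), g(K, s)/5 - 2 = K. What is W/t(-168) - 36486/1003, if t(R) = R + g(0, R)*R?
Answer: -36486/1003 - I*√19131/1848 ≈ -36.377 - 0.074846*I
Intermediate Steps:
g(K, s) = 10 + 5*K
W = I*√19131 (W = √(-19131) = I*√19131 ≈ 138.31*I)
t(R) = 11*R (t(R) = R + (10 + 5*0)*R = R + (10 + 0)*R = R + 10*R = 11*R)
W/t(-168) - 36486/1003 = (I*√19131)/((11*(-168))) - 36486/1003 = (I*√19131)/(-1848) - 36486*1/1003 = (I*√19131)*(-1/1848) - 36486/1003 = -I*√19131/1848 - 36486/1003 = -36486/1003 - I*√19131/1848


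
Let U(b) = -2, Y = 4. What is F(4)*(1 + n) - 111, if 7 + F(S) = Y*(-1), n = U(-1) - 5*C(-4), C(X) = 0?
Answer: -100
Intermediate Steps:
n = -2 (n = -2 - 5*0 = -2 + 0 = -2)
F(S) = -11 (F(S) = -7 + 4*(-1) = -7 - 4 = -11)
F(4)*(1 + n) - 111 = -11*(1 - 2) - 111 = -11*(-1) - 111 = 11 - 111 = -100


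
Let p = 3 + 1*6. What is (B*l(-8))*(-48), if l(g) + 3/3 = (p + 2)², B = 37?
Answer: -213120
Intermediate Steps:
p = 9 (p = 3 + 6 = 9)
l(g) = 120 (l(g) = -1 + (9 + 2)² = -1 + 11² = -1 + 121 = 120)
(B*l(-8))*(-48) = (37*120)*(-48) = 4440*(-48) = -213120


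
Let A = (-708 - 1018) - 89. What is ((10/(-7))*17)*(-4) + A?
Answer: -12025/7 ≈ -1717.9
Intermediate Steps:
A = -1815 (A = -1726 - 89 = -1815)
((10/(-7))*17)*(-4) + A = ((10/(-7))*17)*(-4) - 1815 = ((10*(-⅐))*17)*(-4) - 1815 = -10/7*17*(-4) - 1815 = -170/7*(-4) - 1815 = 680/7 - 1815 = -12025/7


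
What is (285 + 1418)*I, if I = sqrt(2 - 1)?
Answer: 1703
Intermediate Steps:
I = 1 (I = sqrt(1) = 1)
(285 + 1418)*I = (285 + 1418)*1 = 1703*1 = 1703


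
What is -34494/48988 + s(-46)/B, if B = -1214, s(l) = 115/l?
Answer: -20876623/29735716 ≈ -0.70207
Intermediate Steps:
-34494/48988 + s(-46)/B = -34494/48988 + (115/(-46))/(-1214) = -34494*1/48988 + (115*(-1/46))*(-1/1214) = -17247/24494 - 5/2*(-1/1214) = -17247/24494 + 5/2428 = -20876623/29735716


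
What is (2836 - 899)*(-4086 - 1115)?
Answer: -10074337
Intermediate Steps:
(2836 - 899)*(-4086 - 1115) = 1937*(-5201) = -10074337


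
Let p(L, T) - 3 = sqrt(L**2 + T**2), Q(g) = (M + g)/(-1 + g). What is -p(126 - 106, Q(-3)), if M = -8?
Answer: -3 - sqrt(6521)/4 ≈ -23.188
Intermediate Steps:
Q(g) = (-8 + g)/(-1 + g)
p(L, T) = 3 + sqrt(L**2 + T**2)
-p(126 - 106, Q(-3)) = -(3 + sqrt((126 - 106)**2 + ((-8 - 3)/(-1 - 3))**2)) = -(3 + sqrt(20**2 + (-11/(-4))**2)) = -(3 + sqrt(400 + (-1/4*(-11))**2)) = -(3 + sqrt(400 + (11/4)**2)) = -(3 + sqrt(400 + 121/16)) = -(3 + sqrt(6521/16)) = -(3 + sqrt(6521)/4) = -3 - sqrt(6521)/4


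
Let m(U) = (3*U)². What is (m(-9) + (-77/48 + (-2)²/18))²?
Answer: 10978219729/20736 ≈ 5.2943e+5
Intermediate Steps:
m(U) = 9*U²
(m(-9) + (-77/48 + (-2)²/18))² = (9*(-9)² + (-77/48 + (-2)²/18))² = (9*81 + (-77*1/48 + 4*(1/18)))² = (729 + (-77/48 + 2/9))² = (729 - 199/144)² = (104777/144)² = 10978219729/20736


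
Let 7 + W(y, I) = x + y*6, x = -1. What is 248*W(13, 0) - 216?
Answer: 17144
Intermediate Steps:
W(y, I) = -8 + 6*y (W(y, I) = -7 + (-1 + y*6) = -7 + (-1 + 6*y) = -8 + 6*y)
248*W(13, 0) - 216 = 248*(-8 + 6*13) - 216 = 248*(-8 + 78) - 216 = 248*70 - 216 = 17360 - 216 = 17144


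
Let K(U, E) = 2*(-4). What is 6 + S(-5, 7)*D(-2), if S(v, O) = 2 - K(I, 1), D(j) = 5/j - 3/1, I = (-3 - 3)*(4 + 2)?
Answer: -49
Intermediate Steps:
I = -36 (I = -6*6 = -36)
D(j) = -3 + 5/j (D(j) = 5/j - 3*1 = 5/j - 3 = -3 + 5/j)
K(U, E) = -8
S(v, O) = 10 (S(v, O) = 2 - 1*(-8) = 2 + 8 = 10)
6 + S(-5, 7)*D(-2) = 6 + 10*(-3 + 5/(-2)) = 6 + 10*(-3 + 5*(-1/2)) = 6 + 10*(-3 - 5/2) = 6 + 10*(-11/2) = 6 - 55 = -49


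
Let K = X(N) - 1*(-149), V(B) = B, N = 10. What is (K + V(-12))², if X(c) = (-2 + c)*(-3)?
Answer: 12769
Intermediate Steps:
X(c) = 6 - 3*c
K = 125 (K = (6 - 3*10) - 1*(-149) = (6 - 30) + 149 = -24 + 149 = 125)
(K + V(-12))² = (125 - 12)² = 113² = 12769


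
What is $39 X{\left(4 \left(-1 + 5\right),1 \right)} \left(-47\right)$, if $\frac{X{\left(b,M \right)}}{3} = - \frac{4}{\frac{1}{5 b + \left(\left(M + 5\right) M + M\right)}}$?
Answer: $1913652$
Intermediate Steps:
$X{\left(b,M \right)} = - 60 b - 12 M - 12 M \left(5 + M\right)$ ($X{\left(b,M \right)} = 3 \left(- \frac{4}{\frac{1}{5 b + \left(\left(M + 5\right) M + M\right)}}\right) = 3 \left(- \frac{4}{\frac{1}{5 b + \left(\left(5 + M\right) M + M\right)}}\right) = 3 \left(- \frac{4}{\frac{1}{5 b + \left(M \left(5 + M\right) + M\right)}}\right) = 3 \left(- \frac{4}{\frac{1}{5 b + \left(M + M \left(5 + M\right)\right)}}\right) = 3 \left(- \frac{4}{\frac{1}{M + 5 b + M \left(5 + M\right)}}\right) = 3 \left(- 4 \left(M + 5 b + M \left(5 + M\right)\right)\right) = 3 \left(- 20 b - 4 M - 4 M \left(5 + M\right)\right) = - 60 b - 12 M - 12 M \left(5 + M\right)$)
$39 X{\left(4 \left(-1 + 5\right),1 \right)} \left(-47\right) = 39 \left(\left(-72\right) 1 - 60 \cdot 4 \left(-1 + 5\right) - 12 \cdot 1^{2}\right) \left(-47\right) = 39 \left(-72 - 60 \cdot 4 \cdot 4 - 12\right) \left(-47\right) = 39 \left(-72 - 960 - 12\right) \left(-47\right) = 39 \left(-1044\right) \left(-47\right) = \left(-40716\right) \left(-47\right) = 1913652$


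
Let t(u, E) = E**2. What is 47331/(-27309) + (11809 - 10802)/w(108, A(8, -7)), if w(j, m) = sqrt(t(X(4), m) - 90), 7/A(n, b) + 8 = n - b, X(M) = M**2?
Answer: -15777/9103 - 1007*I*sqrt(89)/89 ≈ -1.7332 - 106.74*I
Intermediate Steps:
A(n, b) = 7/(-8 + n - b) (A(n, b) = 7/(-8 + (n - b)) = 7/(-8 + n - b))
w(j, m) = sqrt(-90 + m**2) (w(j, m) = sqrt(m**2 - 90) = sqrt(-90 + m**2))
47331/(-27309) + (11809 - 10802)/w(108, A(8, -7)) = 47331/(-27309) + (11809 - 10802)/(sqrt(-90 + (-7/(8 - 7 - 1*8))**2)) = 47331*(-1/27309) + 1007/(sqrt(-90 + (-7/(8 - 7 - 8))**2)) = -15777/9103 + 1007/(sqrt(-90 + (-7/(-7))**2)) = -15777/9103 + 1007/(sqrt(-90 + (-7*(-1/7))**2)) = -15777/9103 + 1007/(sqrt(-90 + 1**2)) = -15777/9103 + 1007/(sqrt(-90 + 1)) = -15777/9103 + 1007/(sqrt(-89)) = -15777/9103 + 1007/((I*sqrt(89))) = -15777/9103 + 1007*(-I*sqrt(89)/89) = -15777/9103 - 1007*I*sqrt(89)/89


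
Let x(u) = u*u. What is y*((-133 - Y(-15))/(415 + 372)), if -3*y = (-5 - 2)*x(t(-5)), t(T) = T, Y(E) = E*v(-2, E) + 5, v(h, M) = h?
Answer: -9800/787 ≈ -12.452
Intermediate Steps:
Y(E) = 5 - 2*E (Y(E) = E*(-2) + 5 = -2*E + 5 = 5 - 2*E)
x(u) = u**2
y = 175/3 (y = -(-5 - 2)*(-5)**2/3 = -(-7)*25/3 = -1/3*(-175) = 175/3 ≈ 58.333)
y*((-133 - Y(-15))/(415 + 372)) = 175*((-133 - (5 - 2*(-15)))/(415 + 372))/3 = 175*((-133 - (5 + 30))/787)/3 = 175*((-133 - 1*35)*(1/787))/3 = 175*((-133 - 35)*(1/787))/3 = 175*(-168*1/787)/3 = (175/3)*(-168/787) = -9800/787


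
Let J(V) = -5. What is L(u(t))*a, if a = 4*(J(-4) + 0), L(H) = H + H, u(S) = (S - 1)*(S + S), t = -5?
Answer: -2400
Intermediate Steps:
u(S) = 2*S*(-1 + S) (u(S) = (-1 + S)*(2*S) = 2*S*(-1 + S))
L(H) = 2*H
a = -20 (a = 4*(-5 + 0) = 4*(-5) = -20)
L(u(t))*a = (2*(2*(-5)*(-1 - 5)))*(-20) = (2*(2*(-5)*(-6)))*(-20) = (2*60)*(-20) = 120*(-20) = -2400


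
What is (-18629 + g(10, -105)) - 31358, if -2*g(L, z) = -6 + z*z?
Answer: -110993/2 ≈ -55497.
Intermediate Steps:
g(L, z) = 3 - z**2/2 (g(L, z) = -(-6 + z*z)/2 = -(-6 + z**2)/2 = 3 - z**2/2)
(-18629 + g(10, -105)) - 31358 = (-18629 + (3 - 1/2*(-105)**2)) - 31358 = (-18629 + (3 - 1/2*11025)) - 31358 = (-18629 + (3 - 11025/2)) - 31358 = (-18629 - 11019/2) - 31358 = -48277/2 - 31358 = -110993/2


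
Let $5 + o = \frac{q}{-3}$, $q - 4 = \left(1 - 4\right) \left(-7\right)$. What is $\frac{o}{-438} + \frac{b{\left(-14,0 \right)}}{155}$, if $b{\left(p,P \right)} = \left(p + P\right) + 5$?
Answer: $- \frac{2813}{101835} \approx -0.027623$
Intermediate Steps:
$q = 25$ ($q = 4 + \left(1 - 4\right) \left(-7\right) = 4 - -21 = 4 + 21 = 25$)
$b{\left(p,P \right)} = 5 + P + p$ ($b{\left(p,P \right)} = \left(P + p\right) + 5 = 5 + P + p$)
$o = - \frac{40}{3}$ ($o = -5 + \frac{1}{-3} \cdot 25 = -5 - \frac{25}{3} = - \frac{40}{3} \approx -13.333$)
$\frac{o}{-438} + \frac{b{\left(-14,0 \right)}}{155} = - \frac{40}{3 \left(-438\right)} + \frac{5 + 0 - 14}{155} = \left(- \frac{40}{3}\right) \left(- \frac{1}{438}\right) - \frac{9}{155} = \frac{20}{657} - \frac{9}{155} = - \frac{2813}{101835}$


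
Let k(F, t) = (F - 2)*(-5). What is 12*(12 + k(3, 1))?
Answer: 84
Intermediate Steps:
k(F, t) = 10 - 5*F (k(F, t) = (-2 + F)*(-5) = 10 - 5*F)
12*(12 + k(3, 1)) = 12*(12 + (10 - 5*3)) = 12*(12 + (10 - 15)) = 12*(12 - 5) = 12*7 = 84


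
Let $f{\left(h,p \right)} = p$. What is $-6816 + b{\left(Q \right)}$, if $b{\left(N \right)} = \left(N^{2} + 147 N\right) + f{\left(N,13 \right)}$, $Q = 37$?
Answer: $5$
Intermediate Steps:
$b{\left(N \right)} = 13 + N^{2} + 147 N$ ($b{\left(N \right)} = \left(N^{2} + 147 N\right) + 13 = 13 + N^{2} + 147 N$)
$-6816 + b{\left(Q \right)} = -6816 + \left(13 + 37^{2} + 147 \cdot 37\right) = -6816 + \left(13 + 1369 + 5439\right) = -6816 + 6821 = 5$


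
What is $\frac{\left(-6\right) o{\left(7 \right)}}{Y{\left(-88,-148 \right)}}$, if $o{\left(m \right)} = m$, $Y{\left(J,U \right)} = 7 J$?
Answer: $\frac{3}{44} \approx 0.068182$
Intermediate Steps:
$\frac{\left(-6\right) o{\left(7 \right)}}{Y{\left(-88,-148 \right)}} = \frac{\left(-6\right) 7}{7 \left(-88\right)} = - \frac{42}{-616} = \left(-42\right) \left(- \frac{1}{616}\right) = \frac{3}{44}$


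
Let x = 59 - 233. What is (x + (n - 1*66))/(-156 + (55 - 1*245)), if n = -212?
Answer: 226/173 ≈ 1.3064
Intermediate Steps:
x = -174
(x + (n - 1*66))/(-156 + (55 - 1*245)) = (-174 + (-212 - 1*66))/(-156 + (55 - 1*245)) = (-174 + (-212 - 66))/(-156 + (55 - 245)) = (-174 - 278)/(-156 - 190) = -452/(-346) = -452*(-1/346) = 226/173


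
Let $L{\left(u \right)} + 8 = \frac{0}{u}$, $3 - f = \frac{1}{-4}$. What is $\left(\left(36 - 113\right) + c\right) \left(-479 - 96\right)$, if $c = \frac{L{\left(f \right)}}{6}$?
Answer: $\frac{135125}{3} \approx 45042.0$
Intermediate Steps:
$f = \frac{13}{4}$ ($f = 3 - \frac{1}{-4} = 3 - - \frac{1}{4} = 3 + \frac{1}{4} = \frac{13}{4} \approx 3.25$)
$L{\left(u \right)} = -8$ ($L{\left(u \right)} = -8 + \frac{0}{u} = -8 + 0 = -8$)
$c = - \frac{4}{3}$ ($c = - \frac{8}{6} = \left(-8\right) \frac{1}{6} = - \frac{4}{3} \approx -1.3333$)
$\left(\left(36 - 113\right) + c\right) \left(-479 - 96\right) = \left(\left(36 - 113\right) - \frac{4}{3}\right) \left(-479 - 96\right) = \left(\left(36 - 113\right) - \frac{4}{3}\right) \left(-575\right) = \left(-77 - \frac{4}{3}\right) \left(-575\right) = \left(- \frac{235}{3}\right) \left(-575\right) = \frac{135125}{3}$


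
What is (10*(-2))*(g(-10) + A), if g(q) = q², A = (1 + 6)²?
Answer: -2980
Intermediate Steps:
A = 49 (A = 7² = 49)
(10*(-2))*(g(-10) + A) = (10*(-2))*((-10)² + 49) = -20*(100 + 49) = -20*149 = -2980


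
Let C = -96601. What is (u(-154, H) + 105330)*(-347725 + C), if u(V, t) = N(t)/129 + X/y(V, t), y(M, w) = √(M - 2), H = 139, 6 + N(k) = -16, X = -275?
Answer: -6037300852648/129 - 61094825*I*√39/39 ≈ -4.6801e+10 - 9.783e+6*I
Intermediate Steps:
N(k) = -22 (N(k) = -6 - 16 = -22)
y(M, w) = √(-2 + M)
u(V, t) = -22/129 - 275/√(-2 + V)
(u(-154, H) + 105330)*(-347725 + C) = ((-22/129 - 275/√(-2 - 154)) + 105330)*(-347725 - 96601) = ((-22/129 - (-275)*I*√39/78) + 105330)*(-444326) = ((-22/129 + 275*I*√39/78) + 105330)*(-444326) = (13587548/129 + 275*I*√39/78)*(-444326) = -6037300852648/129 - 61094825*I*√39/39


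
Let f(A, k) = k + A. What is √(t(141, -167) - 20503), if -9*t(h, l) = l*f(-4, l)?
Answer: 2*I*√5919 ≈ 153.87*I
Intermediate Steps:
f(A, k) = A + k
t(h, l) = -l*(-4 + l)/9
√(t(141, -167) - 20503) = √((⅑)*(-167)*(4 - 1*(-167)) - 20503) = √((⅑)*(-167)*(4 + 167) - 20503) = √((⅑)*(-167)*171 - 20503) = √(-3173 - 20503) = √(-23676) = 2*I*√5919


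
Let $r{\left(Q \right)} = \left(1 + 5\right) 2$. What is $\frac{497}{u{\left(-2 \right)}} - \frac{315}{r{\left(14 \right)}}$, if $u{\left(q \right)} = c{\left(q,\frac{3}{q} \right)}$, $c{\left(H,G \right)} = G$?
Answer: $- \frac{4291}{12} \approx -357.58$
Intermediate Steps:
$u{\left(q \right)} = \frac{3}{q}$
$r{\left(Q \right)} = 12$ ($r{\left(Q \right)} = 6 \cdot 2 = 12$)
$\frac{497}{u{\left(-2 \right)}} - \frac{315}{r{\left(14 \right)}} = \frac{497}{3 \frac{1}{-2}} - \frac{315}{12} = \frac{497}{3 \left(- \frac{1}{2}\right)} - \frac{105}{4} = \frac{497}{- \frac{3}{2}} - \frac{105}{4} = 497 \left(- \frac{2}{3}\right) - \frac{105}{4} = - \frac{994}{3} - \frac{105}{4} = - \frac{4291}{12}$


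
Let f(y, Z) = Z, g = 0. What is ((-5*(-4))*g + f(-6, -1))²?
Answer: 1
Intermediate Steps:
((-5*(-4))*g + f(-6, -1))² = (-5*(-4)*0 - 1)² = (20*0 - 1)² = (0 - 1)² = (-1)² = 1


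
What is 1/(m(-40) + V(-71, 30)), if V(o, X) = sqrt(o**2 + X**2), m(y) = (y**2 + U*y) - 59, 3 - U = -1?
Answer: 1381/1901220 - sqrt(5941)/1901220 ≈ 0.00068583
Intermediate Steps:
U = 4 (U = 3 - 1*(-1) = 3 + 1 = 4)
m(y) = -59 + y**2 + 4*y (m(y) = (y**2 + 4*y) - 59 = -59 + y**2 + 4*y)
V(o, X) = sqrt(X**2 + o**2)
1/(m(-40) + V(-71, 30)) = 1/((-59 + (-40)**2 + 4*(-40)) + sqrt(30**2 + (-71)**2)) = 1/((-59 + 1600 - 160) + sqrt(900 + 5041)) = 1/(1381 + sqrt(5941))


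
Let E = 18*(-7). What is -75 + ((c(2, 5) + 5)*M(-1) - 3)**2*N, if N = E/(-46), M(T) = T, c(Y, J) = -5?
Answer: -1158/23 ≈ -50.348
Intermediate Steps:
E = -126
N = 63/23 (N = -126/(-46) = -126*(-1/46) = 63/23 ≈ 2.7391)
-75 + ((c(2, 5) + 5)*M(-1) - 3)**2*N = -75 + ((-5 + 5)*(-1) - 3)**2*(63/23) = -75 + (0*(-1) - 3)**2*(63/23) = -75 + (0 - 3)**2*(63/23) = -75 + (-3)**2*(63/23) = -75 + 9*(63/23) = -75 + 567/23 = -1158/23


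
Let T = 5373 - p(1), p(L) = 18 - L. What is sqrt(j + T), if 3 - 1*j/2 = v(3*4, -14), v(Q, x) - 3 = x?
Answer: 2*sqrt(1346) ≈ 73.376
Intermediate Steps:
v(Q, x) = 3 + x
T = 5356 (T = 5373 - (18 - 1*1) = 5373 - (18 - 1) = 5373 - 1*17 = 5373 - 17 = 5356)
j = 28 (j = 6 - 2*(3 - 14) = 6 - 2*(-11) = 6 + 22 = 28)
sqrt(j + T) = sqrt(28 + 5356) = sqrt(5384) = 2*sqrt(1346)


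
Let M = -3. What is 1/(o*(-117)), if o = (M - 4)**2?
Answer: -1/5733 ≈ -0.00017443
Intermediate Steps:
o = 49 (o = (-3 - 4)**2 = (-7)**2 = 49)
1/(o*(-117)) = 1/(49*(-117)) = 1/(-5733) = -1/5733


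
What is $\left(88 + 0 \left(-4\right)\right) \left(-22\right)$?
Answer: $-1936$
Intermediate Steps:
$\left(88 + 0 \left(-4\right)\right) \left(-22\right) = \left(88 + 0\right) \left(-22\right) = 88 \left(-22\right) = -1936$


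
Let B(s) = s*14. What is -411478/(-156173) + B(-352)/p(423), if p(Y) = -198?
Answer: 38686054/1405557 ≈ 27.524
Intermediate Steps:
B(s) = 14*s
-411478/(-156173) + B(-352)/p(423) = -411478/(-156173) + (14*(-352))/(-198) = -411478*(-1/156173) - 4928*(-1/198) = 411478/156173 + 224/9 = 38686054/1405557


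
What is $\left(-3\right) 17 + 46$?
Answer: $-5$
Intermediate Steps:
$\left(-3\right) 17 + 46 = -51 + 46 = -5$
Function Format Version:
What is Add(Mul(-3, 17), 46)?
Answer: -5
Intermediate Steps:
Add(Mul(-3, 17), 46) = Add(-51, 46) = -5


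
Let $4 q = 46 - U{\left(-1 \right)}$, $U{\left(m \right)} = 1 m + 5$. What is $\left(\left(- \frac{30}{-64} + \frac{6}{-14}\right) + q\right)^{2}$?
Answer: $\frac{5574321}{50176} \approx 111.1$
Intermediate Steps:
$U{\left(m \right)} = 5 + m$ ($U{\left(m \right)} = m + 5 = 5 + m$)
$q = \frac{21}{2}$ ($q = \frac{46 - \left(5 - 1\right)}{4} = \frac{46 - 4}{4} = \frac{1}{4} \cdot 42 = \frac{21}{2} \approx 10.5$)
$\left(\left(- \frac{30}{-64} + \frac{6}{-14}\right) + q\right)^{2} = \left(\left(- \frac{30}{-64} + \frac{6}{-14}\right) + \frac{21}{2}\right)^{2} = \left(\left(\left(-30\right) \left(- \frac{1}{64}\right) + 6 \left(- \frac{1}{14}\right)\right) + \frac{21}{2}\right)^{2} = \left(\left(\frac{15}{32} - \frac{3}{7}\right) + \frac{21}{2}\right)^{2} = \left(\frac{9}{224} + \frac{21}{2}\right)^{2} = \left(\frac{2361}{224}\right)^{2} = \frac{5574321}{50176}$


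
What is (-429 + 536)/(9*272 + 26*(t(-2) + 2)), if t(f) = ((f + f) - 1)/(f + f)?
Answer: 214/5065 ≈ 0.042251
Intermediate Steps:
t(f) = (-1 + 2*f)/(2*f) (t(f) = (2*f - 1)/((2*f)) = (-1 + 2*f)*(1/(2*f)) = (-1 + 2*f)/(2*f))
(-429 + 536)/(9*272 + 26*(t(-2) + 2)) = (-429 + 536)/(9*272 + 26*((-½ - 2)/(-2) + 2)) = 107/(2448 + 26*(-½*(-5/2) + 2)) = 107/(2448 + 26*(5/4 + 2)) = 107/(2448 + 26*(13/4)) = 107/(2448 + 169/2) = 107/(5065/2) = 107*(2/5065) = 214/5065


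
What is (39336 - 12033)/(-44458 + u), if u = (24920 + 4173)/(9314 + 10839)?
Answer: -183412453/298644327 ≈ -0.61415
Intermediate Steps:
u = 29093/20153 ≈ 1.4436
(39336 - 12033)/(-44458 + u) = (39336 - 12033)/(-44458 + 29093/20153) = 27303/(-895932981/20153) = 27303*(-20153/895932981) = -183412453/298644327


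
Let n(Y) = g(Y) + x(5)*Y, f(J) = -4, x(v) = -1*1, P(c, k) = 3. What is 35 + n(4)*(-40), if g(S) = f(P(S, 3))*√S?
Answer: 515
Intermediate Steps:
x(v) = -1
g(S) = -4*√S
n(Y) = -Y - 4*√Y (n(Y) = -4*√Y - Y = -Y - 4*√Y)
35 + n(4)*(-40) = 35 + (-1*4 - 4*√4)*(-40) = 35 + (-4 - 4*2)*(-40) = 35 + (-4 - 8)*(-40) = 35 - 12*(-40) = 35 + 480 = 515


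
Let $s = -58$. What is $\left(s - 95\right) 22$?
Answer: $-3366$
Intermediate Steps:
$\left(s - 95\right) 22 = \left(-58 - 95\right) 22 = \left(-153\right) 22 = -3366$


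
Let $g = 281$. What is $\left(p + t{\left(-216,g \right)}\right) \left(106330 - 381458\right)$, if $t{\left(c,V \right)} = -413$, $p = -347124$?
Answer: $95617159736$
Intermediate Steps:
$\left(p + t{\left(-216,g \right)}\right) \left(106330 - 381458\right) = \left(-347124 - 413\right) \left(106330 - 381458\right) = \left(-347537\right) \left(-275128\right) = 95617159736$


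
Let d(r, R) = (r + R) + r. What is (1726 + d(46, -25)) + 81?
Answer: 1874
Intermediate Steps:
d(r, R) = R + 2*r (d(r, R) = (R + r) + r = R + 2*r)
(1726 + d(46, -25)) + 81 = (1726 + (-25 + 2*46)) + 81 = (1726 + (-25 + 92)) + 81 = (1726 + 67) + 81 = 1793 + 81 = 1874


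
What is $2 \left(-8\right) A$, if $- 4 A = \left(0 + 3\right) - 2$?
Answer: $4$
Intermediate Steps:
$A = - \frac{1}{4}$ ($A = - \frac{\left(0 + 3\right) - 2}{4} = - \frac{3 - 2}{4} = \left(- \frac{1}{4}\right) 1 = - \frac{1}{4} \approx -0.25$)
$2 \left(-8\right) A = 2 \left(-8\right) \left(- \frac{1}{4}\right) = \left(-16\right) \left(- \frac{1}{4}\right) = 4$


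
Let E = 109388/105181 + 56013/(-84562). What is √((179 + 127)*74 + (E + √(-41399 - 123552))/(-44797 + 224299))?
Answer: √(14429684041239821840428305936606429 + 3550049295223491418310142*I*√164951)/798273730365222 ≈ 150.48 + 7.518e-6*I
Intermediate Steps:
E = 3358564703/8894315722 (E = 109388*(1/105181) + 56013*(-1/84562) = 109388/105181 - 56013/84562 = 3358564703/8894315722 ≈ 0.37761)
√((179 + 127)*74 + (E + √(-41399 - 123552))/(-44797 + 224299)) = √((179 + 127)*74 + (3358564703/8894315722 + √(-41399 - 123552))/(-44797 + 224299)) = √(306*74 + (3358564703/8894315722 + √(-164951))/179502) = √(22644 + (3358564703/8894315722 + I*√164951)*(1/179502)) = √(22644 + (3358564703/1596547460730444 + I*√164951/179502)) = √(36152220704138738639/1596547460730444 + I*√164951/179502)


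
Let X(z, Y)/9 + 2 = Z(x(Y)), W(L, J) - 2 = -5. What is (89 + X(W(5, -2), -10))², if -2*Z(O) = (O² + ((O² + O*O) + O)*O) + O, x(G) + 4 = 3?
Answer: 22801/4 ≈ 5700.3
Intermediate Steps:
W(L, J) = -3 (W(L, J) = 2 - 5 = -3)
x(G) = -1 (x(G) = -4 + 3 = -1)
Z(O) = -O/2 - O²/2 - O*(O + 2*O²)/2 (Z(O) = -((O² + ((O² + O*O) + O)*O) + O)/2 = -((O² + ((O² + O²) + O)*O) + O)/2 = -((O² + (2*O² + O)*O) + O)/2 = -((O² + (O + 2*O²)*O) + O)/2 = -((O² + O*(O + 2*O²)) + O)/2 = -(O + O² + O*(O + 2*O²))/2 = -O/2 - O²/2 - O*(O + 2*O²)/2)
X(z, Y) = -27/2 (X(z, Y) = -18 + 9*(-1*(-1)*(½ - 1 + (-1)²)) = -18 + 9*(-1*(-1)*(½ - 1 + 1)) = -18 + 9*(-1*(-1)*½) = -18 + 9*(½) = -18 + 9/2 = -27/2)
(89 + X(W(5, -2), -10))² = (89 - 27/2)² = (151/2)² = 22801/4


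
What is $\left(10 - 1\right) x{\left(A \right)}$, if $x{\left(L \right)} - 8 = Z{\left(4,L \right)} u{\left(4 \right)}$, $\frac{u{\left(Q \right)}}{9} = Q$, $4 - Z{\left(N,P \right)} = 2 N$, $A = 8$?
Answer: $-1224$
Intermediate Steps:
$Z{\left(N,P \right)} = 4 - 2 N$
$u{\left(Q \right)} = 9 Q$
$x{\left(L \right)} = -136$ ($x{\left(L \right)} = 8 + \left(4 - 8\right) 9 \cdot 4 = 8 + \left(4 - 8\right) 36 = 8 - 144 = -136$)
$\left(10 - 1\right) x{\left(A \right)} = \left(10 - 1\right) \left(-136\right) = 9 \left(-136\right) = -1224$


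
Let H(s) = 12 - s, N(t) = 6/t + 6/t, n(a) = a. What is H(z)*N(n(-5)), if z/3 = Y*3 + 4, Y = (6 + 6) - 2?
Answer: 216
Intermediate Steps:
Y = 10 (Y = 12 - 2 = 10)
z = 102 (z = 3*(10*3 + 4) = 3*(30 + 4) = 3*34 = 102)
N(t) = 12/t
H(z)*N(n(-5)) = (12 - 1*102)*(12/(-5)) = (12 - 102)*(12*(-1/5)) = -90*(-12/5) = 216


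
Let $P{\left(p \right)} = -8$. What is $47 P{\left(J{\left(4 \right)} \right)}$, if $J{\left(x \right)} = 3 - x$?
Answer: $-376$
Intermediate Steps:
$47 P{\left(J{\left(4 \right)} \right)} = 47 \left(-8\right) = -376$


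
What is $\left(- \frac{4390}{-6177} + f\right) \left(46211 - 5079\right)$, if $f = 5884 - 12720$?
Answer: $- \frac{1736658110824}{6177} \approx -2.8115 \cdot 10^{8}$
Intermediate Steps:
$f = -6836$
$\left(- \frac{4390}{-6177} + f\right) \left(46211 - 5079\right) = \left(- \frac{4390}{-6177} - 6836\right) \left(46211 - 5079\right) = \left(\left(-4390\right) \left(- \frac{1}{6177}\right) - 6836\right) 41132 = \left(\frac{4390}{6177} - 6836\right) 41132 = \left(- \frac{42221582}{6177}\right) 41132 = - \frac{1736658110824}{6177}$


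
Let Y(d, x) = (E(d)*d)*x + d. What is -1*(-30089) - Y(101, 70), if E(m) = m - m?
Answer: 29988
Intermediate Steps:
E(m) = 0
Y(d, x) = d (Y(d, x) = (0*d)*x + d = 0*x + d = 0 + d = d)
-1*(-30089) - Y(101, 70) = -1*(-30089) - 1*101 = 30089 - 101 = 29988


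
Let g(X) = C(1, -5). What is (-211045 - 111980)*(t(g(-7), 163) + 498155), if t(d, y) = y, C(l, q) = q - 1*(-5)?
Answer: -160969171950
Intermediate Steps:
C(l, q) = 5 + q (C(l, q) = q + 5 = 5 + q)
g(X) = 0 (g(X) = 5 - 5 = 0)
(-211045 - 111980)*(t(g(-7), 163) + 498155) = (-211045 - 111980)*(163 + 498155) = -323025*498318 = -160969171950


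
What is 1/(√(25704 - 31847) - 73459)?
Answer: -73459/5396230824 - I*√6143/5396230824 ≈ -1.3613e-5 - 1.4524e-8*I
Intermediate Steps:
1/(√(25704 - 31847) - 73459) = 1/(√(-6143) - 73459) = 1/(I*√6143 - 73459) = 1/(-73459 + I*√6143)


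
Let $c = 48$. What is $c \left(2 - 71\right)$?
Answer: $-3312$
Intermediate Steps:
$c \left(2 - 71\right) = 48 \left(2 - 71\right) = 48 \left(-69\right) = -3312$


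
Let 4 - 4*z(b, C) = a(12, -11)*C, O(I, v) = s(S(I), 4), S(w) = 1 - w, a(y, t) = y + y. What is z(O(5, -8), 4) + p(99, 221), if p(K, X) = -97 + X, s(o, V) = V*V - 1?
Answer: 101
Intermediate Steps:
a(y, t) = 2*y
s(o, V) = -1 + V**2 (s(o, V) = V**2 - 1 = -1 + V**2)
O(I, v) = 15 (O(I, v) = -1 + 4**2 = -1 + 16 = 15)
z(b, C) = 1 - 6*C (z(b, C) = 1 - 2*12*C/4 = 1 - 6*C)
z(O(5, -8), 4) + p(99, 221) = (1 - 6*4) + (-97 + 221) = (1 - 24) + 124 = -23 + 124 = 101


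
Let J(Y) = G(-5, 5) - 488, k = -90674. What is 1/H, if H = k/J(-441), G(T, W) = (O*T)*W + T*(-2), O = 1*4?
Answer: 289/45337 ≈ 0.0063745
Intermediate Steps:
O = 4
G(T, W) = -2*T + 4*T*W (G(T, W) = (4*T)*W + T*(-2) = 4*T*W - 2*T = -2*T + 4*T*W)
J(Y) = -578 (J(Y) = 2*(-5)*(-1 + 2*5) - 488 = 2*(-5)*(-1 + 10) - 488 = 2*(-5)*9 - 488 = -90 - 488 = -578)
H = 45337/289 (H = -90674/(-578) = -90674*(-1/578) = 45337/289 ≈ 156.88)
1/H = 1/(45337/289) = 289/45337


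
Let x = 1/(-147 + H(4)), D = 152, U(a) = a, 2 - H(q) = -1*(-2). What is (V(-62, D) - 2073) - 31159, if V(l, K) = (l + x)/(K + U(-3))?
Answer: -727889611/21903 ≈ -33232.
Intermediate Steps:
H(q) = 0 (H(q) = 2 - (-1)*(-2) = 2 - 1*2 = 2 - 2 = 0)
x = -1/147 (x = 1/(-147 + 0) = 1/(-147) = -1/147 ≈ -0.0068027)
V(l, K) = (-1/147 + l)/(-3 + K) (V(l, K) = (l - 1/147)/(K - 3) = (-1/147 + l)/(-3 + K))
(V(-62, D) - 2073) - 31159 = ((-1/147 - 62)/(-3 + 152) - 2073) - 31159 = (-9115/147/149 - 2073) - 31159 = ((1/149)*(-9115/147) - 2073) - 31159 = (-9115/21903 - 2073) - 31159 = -45414034/21903 - 31159 = -727889611/21903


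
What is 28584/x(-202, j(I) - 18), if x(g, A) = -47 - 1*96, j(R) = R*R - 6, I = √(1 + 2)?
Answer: -28584/143 ≈ -199.89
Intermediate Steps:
I = √3 ≈ 1.7320
j(R) = -6 + R² (j(R) = R² - 6 = -6 + R²)
x(g, A) = -143 (x(g, A) = -47 - 96 = -143)
28584/x(-202, j(I) - 18) = 28584/(-143) = 28584*(-1/143) = -28584/143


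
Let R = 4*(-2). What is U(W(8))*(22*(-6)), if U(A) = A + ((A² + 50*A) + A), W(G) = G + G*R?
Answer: -29568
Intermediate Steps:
R = -8
W(G) = -7*G (W(G) = G + G*(-8) = G - 8*G = -7*G)
U(A) = A² + 52*A (U(A) = A + (A² + 51*A) = A² + 52*A)
U(W(8))*(22*(-6)) = ((-7*8)*(52 - 7*8))*(22*(-6)) = -56*(52 - 56)*(-132) = -56*(-4)*(-132) = 224*(-132) = -29568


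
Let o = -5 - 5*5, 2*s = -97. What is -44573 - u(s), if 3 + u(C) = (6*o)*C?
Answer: -53300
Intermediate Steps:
s = -97/2 (s = (½)*(-97) = -97/2 ≈ -48.500)
o = -30 (o = -5 - 25 = -30)
u(C) = -3 - 180*C (u(C) = -3 + (6*(-30))*C = -3 - 180*C)
-44573 - u(s) = -44573 - (-3 - 180*(-97/2)) = -44573 - (-3 + 8730) = -44573 - 1*8727 = -44573 - 8727 = -53300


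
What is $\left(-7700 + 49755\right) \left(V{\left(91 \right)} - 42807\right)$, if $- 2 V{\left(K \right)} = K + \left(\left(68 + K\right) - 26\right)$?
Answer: $-1804958545$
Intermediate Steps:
$V{\left(K \right)} = -21 - K$ ($V{\left(K \right)} = - \frac{K + \left(\left(68 + K\right) - 26\right)}{2} = - \frac{K + \left(42 + K\right)}{2} = - \frac{42 + 2 K}{2} = -21 - K$)
$\left(-7700 + 49755\right) \left(V{\left(91 \right)} - 42807\right) = \left(-7700 + 49755\right) \left(\left(-21 - 91\right) - 42807\right) = 42055 \left(\left(-21 - 91\right) - 42807\right) = 42055 \left(-112 - 42807\right) = 42055 \left(-42919\right) = -1804958545$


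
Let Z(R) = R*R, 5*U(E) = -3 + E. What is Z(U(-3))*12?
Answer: 432/25 ≈ 17.280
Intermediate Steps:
U(E) = -⅗ + E/5 (U(E) = (-3 + E)/5 = -⅗ + E/5)
Z(R) = R²
Z(U(-3))*12 = (-⅗ + (⅕)*(-3))²*12 = (-⅗ - ⅗)²*12 = (-6/5)²*12 = (36/25)*12 = 432/25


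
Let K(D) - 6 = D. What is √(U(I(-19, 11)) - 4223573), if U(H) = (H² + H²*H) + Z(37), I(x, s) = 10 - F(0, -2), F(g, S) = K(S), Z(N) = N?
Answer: 2*I*√1055821 ≈ 2055.1*I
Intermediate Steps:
K(D) = 6 + D
F(g, S) = 6 + S
I(x, s) = 6 (I(x, s) = 10 - (6 - 2) = 10 - 1*4 = 10 - 4 = 6)
U(H) = 37 + H² + H³ (U(H) = (H² + H²*H) + 37 = (H² + H³) + 37 = 37 + H² + H³)
√(U(I(-19, 11)) - 4223573) = √((37 + 6² + 6³) - 4223573) = √((37 + 36 + 216) - 4223573) = √(289 - 4223573) = √(-4223284) = 2*I*√1055821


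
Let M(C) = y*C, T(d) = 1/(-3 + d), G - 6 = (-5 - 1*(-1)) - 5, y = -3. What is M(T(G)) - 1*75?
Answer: -149/2 ≈ -74.500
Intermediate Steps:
G = -3 (G = 6 + ((-5 - 1*(-1)) - 5) = 6 + ((-5 + 1) - 5) = 6 + (-4 - 5) = 6 - 9 = -3)
M(C) = -3*C
M(T(G)) - 1*75 = -3/(-3 - 3) - 1*75 = -3/(-6) - 75 = -3*(-1/6) - 75 = 1/2 - 75 = -149/2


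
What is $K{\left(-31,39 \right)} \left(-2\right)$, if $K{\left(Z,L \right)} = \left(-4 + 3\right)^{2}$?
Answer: $-2$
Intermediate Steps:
$K{\left(Z,L \right)} = 1$ ($K{\left(Z,L \right)} = \left(-1\right)^{2} = 1$)
$K{\left(-31,39 \right)} \left(-2\right) = 1 \left(-2\right) = -2$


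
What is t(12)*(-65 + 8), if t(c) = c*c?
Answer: -8208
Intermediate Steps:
t(c) = c**2
t(12)*(-65 + 8) = 12**2*(-65 + 8) = 144*(-57) = -8208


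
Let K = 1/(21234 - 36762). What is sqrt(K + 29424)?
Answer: sqrt(1773669771222)/7764 ≈ 171.53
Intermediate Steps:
K = -1/15528 (K = 1/(-15528) = -1/15528 ≈ -6.4400e-5)
sqrt(K + 29424) = sqrt(-1/15528 + 29424) = sqrt(456895871/15528) = sqrt(1773669771222)/7764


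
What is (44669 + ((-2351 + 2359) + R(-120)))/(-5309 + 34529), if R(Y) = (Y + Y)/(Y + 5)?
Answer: 1027619/672060 ≈ 1.5291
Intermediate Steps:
R(Y) = 2*Y/(5 + Y) (R(Y) = (2*Y)/(5 + Y) = 2*Y/(5 + Y))
(44669 + ((-2351 + 2359) + R(-120)))/(-5309 + 34529) = (44669 + ((-2351 + 2359) + 2*(-120)/(5 - 120)))/(-5309 + 34529) = (44669 + (8 + 2*(-120)/(-115)))/29220 = (44669 + (8 + 2*(-120)*(-1/115)))*(1/29220) = (44669 + (8 + 48/23))*(1/29220) = (44669 + 232/23)*(1/29220) = (1027619/23)*(1/29220) = 1027619/672060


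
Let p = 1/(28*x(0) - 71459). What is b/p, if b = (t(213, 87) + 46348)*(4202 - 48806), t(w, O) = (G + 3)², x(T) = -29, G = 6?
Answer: 149667395432436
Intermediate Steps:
t(w, O) = 81 (t(w, O) = (6 + 3)² = 9² = 81)
b = -2070919116 (b = (81 + 46348)*(4202 - 48806) = 46429*(-44604) = -2070919116)
p = -1/72271 (p = 1/(28*(-29) - 71459) = 1/(-812 - 71459) = 1/(-72271) = -1/72271 ≈ -1.3837e-5)
b/p = -2070919116/(-1/72271) = -2070919116*(-72271) = 149667395432436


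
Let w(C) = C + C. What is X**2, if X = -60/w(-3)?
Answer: 100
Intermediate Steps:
w(C) = 2*C
X = 10 (X = -60/(2*(-3)) = -60/(-6) = -60*(-1/6) = 10)
X**2 = 10**2 = 100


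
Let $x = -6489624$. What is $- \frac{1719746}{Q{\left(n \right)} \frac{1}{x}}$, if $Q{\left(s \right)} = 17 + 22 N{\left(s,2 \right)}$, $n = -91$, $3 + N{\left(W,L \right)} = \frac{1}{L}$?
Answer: $- \frac{5580252457752}{19} \approx -2.937 \cdot 10^{11}$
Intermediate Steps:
$N{\left(W,L \right)} = -3 + \frac{1}{L}$
$Q{\left(s \right)} = -38$ ($Q{\left(s \right)} = 17 + 22 \left(-3 + \frac{1}{2}\right) = 17 + 22 \left(- \frac{5}{2}\right) = 17 - 55 = -38$)
$- \frac{1719746}{Q{\left(n \right)} \frac{1}{x}} = - \frac{1719746}{\left(-38\right) \frac{1}{-6489624}} = - \frac{1719746}{\left(-38\right) \left(- \frac{1}{6489624}\right)} = - \frac{1719746}{\frac{19}{3244812}} = - \frac{1719746 \cdot 3244812}{19} = \left(-1\right) \frac{5580252457752}{19} = - \frac{5580252457752}{19}$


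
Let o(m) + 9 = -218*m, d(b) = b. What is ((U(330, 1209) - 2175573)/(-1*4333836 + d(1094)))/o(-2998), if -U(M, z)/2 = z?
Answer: 2177991/2831685197810 ≈ 7.6915e-7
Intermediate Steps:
U(M, z) = -2*z
o(m) = -9 - 218*m
((U(330, 1209) - 2175573)/(-1*4333836 + d(1094)))/o(-2998) = ((-2*1209 - 2175573)/(-1*4333836 + 1094))/(-9 - 218*(-2998)) = ((-2418 - 2175573)/(-4333836 + 1094))/(-9 + 653564) = -2177991/(-4332742)/653555 = -2177991*(-1/4332742)*(1/653555) = (2177991/4332742)*(1/653555) = 2177991/2831685197810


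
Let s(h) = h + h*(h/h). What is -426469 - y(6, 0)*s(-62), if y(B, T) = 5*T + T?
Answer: -426469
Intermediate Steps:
y(B, T) = 6*T
s(h) = 2*h (s(h) = h + h*1 = h + h = 2*h)
-426469 - y(6, 0)*s(-62) = -426469 - 6*0*2*(-62) = -426469 - 0*(-124) = -426469 - 1*0 = -426469 + 0 = -426469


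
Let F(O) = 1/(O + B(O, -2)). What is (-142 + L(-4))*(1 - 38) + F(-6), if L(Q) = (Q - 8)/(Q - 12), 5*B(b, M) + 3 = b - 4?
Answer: 898895/172 ≈ 5226.1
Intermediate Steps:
B(b, M) = -7/5 + b/5 (B(b, M) = -⅗ + (b - 4)/5 = -⅗ + (-4 + b)/5 = -⅗ + (-⅘ + b/5) = -7/5 + b/5)
F(O) = 1/(-7/5 + 6*O/5) (F(O) = 1/(O + (-7/5 + O/5)) = 1/(-7/5 + 6*O/5))
L(Q) = (-8 + Q)/(-12 + Q)
(-142 + L(-4))*(1 - 38) + F(-6) = (-142 + (-8 - 4)/(-12 - 4))*(1 - 38) + 5/(-7 + 6*(-6)) = (-142 - 12/(-16))*(-37) + 5/(-7 - 36) = (-142 - 1/16*(-12))*(-37) + 5/(-43) = (-142 + ¾)*(-37) + 5*(-1/43) = -565/4*(-37) - 5/43 = 20905/4 - 5/43 = 898895/172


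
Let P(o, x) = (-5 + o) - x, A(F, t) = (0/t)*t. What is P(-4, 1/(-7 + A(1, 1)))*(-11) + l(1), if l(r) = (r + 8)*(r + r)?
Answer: 808/7 ≈ 115.43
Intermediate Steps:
A(F, t) = 0 (A(F, t) = 0*t = 0)
P(o, x) = -5 + o - x
l(r) = 2*r*(8 + r) (l(r) = (8 + r)*(2*r) = 2*r*(8 + r))
P(-4, 1/(-7 + A(1, 1)))*(-11) + l(1) = (-5 - 4 - 1/(-7 + 0))*(-11) + 2*1*(8 + 1) = (-5 - 4 - 1/(-7))*(-11) + 2*1*9 = (-5 - 4 - 1*(-⅐))*(-11) + 18 = (-5 - 4 + ⅐)*(-11) + 18 = -62/7*(-11) + 18 = 682/7 + 18 = 808/7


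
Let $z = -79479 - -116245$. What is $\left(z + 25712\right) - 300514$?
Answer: $-238036$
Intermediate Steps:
$z = 36766$ ($z = -79479 + 116245 = 36766$)
$\left(z + 25712\right) - 300514 = \left(36766 + 25712\right) - 300514 = 62478 - 300514 = -238036$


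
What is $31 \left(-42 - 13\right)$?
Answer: $-1705$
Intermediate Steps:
$31 \left(-42 - 13\right) = 31 \left(-55\right) = -1705$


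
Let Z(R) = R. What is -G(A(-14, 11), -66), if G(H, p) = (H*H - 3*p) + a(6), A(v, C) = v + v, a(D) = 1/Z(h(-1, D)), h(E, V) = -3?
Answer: -2945/3 ≈ -981.67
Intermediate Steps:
a(D) = -1/3 (a(D) = 1/(-3) = -1/3)
A(v, C) = 2*v
G(H, p) = -1/3 + H**2 - 3*p (G(H, p) = (H*H - 3*p) - 1/3 = (H**2 - 3*p) - 1/3 = -1/3 + H**2 - 3*p)
-G(A(-14, 11), -66) = -(-1/3 + (2*(-14))**2 - 3*(-66)) = -(-1/3 + (-28)**2 + 198) = -(-1/3 + 784 + 198) = -1*2945/3 = -2945/3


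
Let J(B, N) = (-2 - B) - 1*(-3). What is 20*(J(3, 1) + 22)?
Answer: 400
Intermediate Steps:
J(B, N) = 1 - B (J(B, N) = (-2 - B) + 3 = 1 - B)
20*(J(3, 1) + 22) = 20*((1 - 1*3) + 22) = 20*((1 - 3) + 22) = 20*(-2 + 22) = 20*20 = 400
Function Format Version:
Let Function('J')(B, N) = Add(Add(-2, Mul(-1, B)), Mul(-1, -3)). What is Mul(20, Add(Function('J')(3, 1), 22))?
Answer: 400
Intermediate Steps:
Function('J')(B, N) = Add(1, Mul(-1, B)) (Function('J')(B, N) = Add(Add(-2, Mul(-1, B)), 3) = Add(1, Mul(-1, B)))
Mul(20, Add(Function('J')(3, 1), 22)) = Mul(20, Add(Add(1, Mul(-1, 3)), 22)) = Mul(20, Add(Add(1, -3), 22)) = Mul(20, Add(-2, 22)) = Mul(20, 20) = 400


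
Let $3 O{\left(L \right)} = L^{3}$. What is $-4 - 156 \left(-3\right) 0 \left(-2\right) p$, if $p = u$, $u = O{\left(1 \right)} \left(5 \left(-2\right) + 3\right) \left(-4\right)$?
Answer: $-4$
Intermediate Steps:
$O{\left(L \right)} = \frac{L^{3}}{3}$
$u = \frac{28}{3}$ ($u = \frac{1^{3}}{3} \left(5 \left(-2\right) + 3\right) \left(-4\right) = \frac{1}{3} \cdot 1 \left(-10 + 3\right) \left(-4\right) = \frac{1}{3} \left(-7\right) \left(-4\right) = \left(- \frac{7}{3}\right) \left(-4\right) = \frac{28}{3} \approx 9.3333$)
$p = \frac{28}{3} \approx 9.3333$
$-4 - 156 \left(-3\right) 0 \left(-2\right) p = -4 - 156 \left(-3\right) 0 \left(-2\right) \frac{28}{3} = -4 - 156 \cdot 0 \left(-2\right) \frac{28}{3} = -4 - 156 \cdot 0 \cdot \frac{28}{3} = -4 - 0 = -4 + 0 = -4$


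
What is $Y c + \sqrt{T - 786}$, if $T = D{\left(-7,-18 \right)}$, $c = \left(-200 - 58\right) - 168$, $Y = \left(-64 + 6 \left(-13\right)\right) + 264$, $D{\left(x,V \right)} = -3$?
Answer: $-51972 + i \sqrt{789} \approx -51972.0 + 28.089 i$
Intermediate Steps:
$Y = 122$ ($Y = \left(-64 - 78\right) + 264 = -142 + 264 = 122$)
$c = -426$ ($c = \left(-200 - 58\right) - 168 = -258 - 168 = -426$)
$T = -3$
$Y c + \sqrt{T - 786} = 122 \left(-426\right) + \sqrt{-3 - 786} = -51972 + \sqrt{-789} = -51972 + i \sqrt{789}$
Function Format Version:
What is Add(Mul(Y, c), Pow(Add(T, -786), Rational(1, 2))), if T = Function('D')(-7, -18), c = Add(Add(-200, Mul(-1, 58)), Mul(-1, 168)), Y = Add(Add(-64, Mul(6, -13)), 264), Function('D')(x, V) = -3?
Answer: Add(-51972, Mul(I, Pow(789, Rational(1, 2)))) ≈ Add(-51972., Mul(28.089, I))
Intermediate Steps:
Y = 122 (Y = Add(Add(-64, -78), 264) = Add(-142, 264) = 122)
c = -426 (c = Add(Add(-200, -58), -168) = Add(-258, -168) = -426)
T = -3
Add(Mul(Y, c), Pow(Add(T, -786), Rational(1, 2))) = Add(Mul(122, -426), Pow(Add(-3, -786), Rational(1, 2))) = Add(-51972, Pow(-789, Rational(1, 2))) = Add(-51972, Mul(I, Pow(789, Rational(1, 2))))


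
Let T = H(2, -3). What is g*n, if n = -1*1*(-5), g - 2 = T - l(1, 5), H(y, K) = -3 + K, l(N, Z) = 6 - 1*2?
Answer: -40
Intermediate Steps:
l(N, Z) = 4 (l(N, Z) = 6 - 2 = 4)
T = -6 (T = -3 - 3 = -6)
g = -8 (g = 2 + (-6 - 1*4) = 2 + (-6 - 4) = 2 - 10 = -8)
n = 5 (n = -1*(-5) = 5)
g*n = -8*5 = -40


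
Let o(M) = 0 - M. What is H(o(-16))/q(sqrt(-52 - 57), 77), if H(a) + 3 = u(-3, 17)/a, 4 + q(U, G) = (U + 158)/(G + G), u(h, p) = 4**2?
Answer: 141064/209873 + 308*I*sqrt(109)/209873 ≈ 0.67214 + 0.015322*I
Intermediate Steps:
u(h, p) = 16
q(U, G) = -4 + (158 + U)/(2*G) (q(U, G) = -4 + (U + 158)/(G + G) = -4 + (158 + U)/((2*G)) = -4 + (158 + U)*(1/(2*G)) = -4 + (158 + U)/(2*G))
o(M) = -M
H(a) = -3 + 16/a
H(o(-16))/q(sqrt(-52 - 57), 77) = (-3 + 16/((-1*(-16))))/(((1/2)*(158 + sqrt(-52 - 57) - 8*77)/77)) = (-3 + 16/16)/(((1/2)*(1/77)*(158 + sqrt(-109) - 616))) = (-3 + 16*(1/16))/(((1/2)*(1/77)*(158 + I*sqrt(109) - 616))) = (-3 + 1)/(((1/2)*(1/77)*(-458 + I*sqrt(109)))) = -2/(-229/77 + I*sqrt(109)/154)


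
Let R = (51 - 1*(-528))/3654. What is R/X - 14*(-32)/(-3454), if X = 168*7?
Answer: -320517121/2473699536 ≈ -0.12957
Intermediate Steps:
X = 1176
R = 193/1218 (R = (51 + 528)*(1/3654) = 579*(1/3654) = 193/1218 ≈ 0.15846)
R/X - 14*(-32)/(-3454) = (193/1218)/1176 - 14*(-32)/(-3454) = (193/1218)*(1/1176) + 448*(-1/3454) = 193/1432368 - 224/1727 = -320517121/2473699536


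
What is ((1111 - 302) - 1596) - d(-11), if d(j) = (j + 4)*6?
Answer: -745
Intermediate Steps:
d(j) = 24 + 6*j (d(j) = (4 + j)*6 = 24 + 6*j)
((1111 - 302) - 1596) - d(-11) = ((1111 - 302) - 1596) - (24 + 6*(-11)) = (809 - 1596) - (24 - 66) = -787 - 1*(-42) = -787 + 42 = -745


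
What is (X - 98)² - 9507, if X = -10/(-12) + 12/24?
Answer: -1463/9 ≈ -162.56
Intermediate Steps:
X = 4/3 (X = -10*(-1/12) + 12*(1/24) = ⅚ + ½ = 4/3 ≈ 1.3333)
(X - 98)² - 9507 = (4/3 - 98)² - 9507 = (-290/3)² - 9507 = 84100/9 - 9507 = -1463/9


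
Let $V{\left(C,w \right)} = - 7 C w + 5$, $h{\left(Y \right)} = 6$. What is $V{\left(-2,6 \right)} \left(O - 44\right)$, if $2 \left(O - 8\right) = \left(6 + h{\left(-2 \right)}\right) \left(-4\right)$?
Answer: $-5340$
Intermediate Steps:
$V{\left(C,w \right)} = 5 - 7 C w$ ($V{\left(C,w \right)} = - 7 C w + 5 = 5 - 7 C w$)
$O = -16$ ($O = 8 + \frac{\left(6 + 6\right) \left(-4\right)}{2} = 8 + \frac{12 \left(-4\right)}{2} = 8 + \frac{1}{2} \left(-48\right) = 8 - 24 = -16$)
$V{\left(-2,6 \right)} \left(O - 44\right) = \left(5 - \left(-14\right) 6\right) \left(-16 - 44\right) = \left(5 + 84\right) \left(-60\right) = 89 \left(-60\right) = -5340$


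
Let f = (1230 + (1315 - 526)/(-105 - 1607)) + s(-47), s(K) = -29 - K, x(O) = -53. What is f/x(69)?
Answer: -2135787/90736 ≈ -23.538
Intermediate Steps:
f = 2135787/1712 (f = (1230 + (1315 - 526)/(-105 - 1607)) + (-29 - 1*(-47)) = (1230 + 789/(-1712)) + (-29 + 47) = (1230 + 789*(-1/1712)) + 18 = (1230 - 789/1712) + 18 = 2104971/1712 + 18 = 2135787/1712 ≈ 1247.5)
f/x(69) = (2135787/1712)/(-53) = (2135787/1712)*(-1/53) = -2135787/90736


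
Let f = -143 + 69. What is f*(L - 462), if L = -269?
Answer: 54094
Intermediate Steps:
f = -74
f*(L - 462) = -74*(-269 - 462) = -74*(-731) = 54094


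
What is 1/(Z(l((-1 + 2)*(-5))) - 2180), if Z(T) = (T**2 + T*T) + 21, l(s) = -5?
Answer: -1/2109 ≈ -0.00047416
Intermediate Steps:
Z(T) = 21 + 2*T**2 (Z(T) = (T**2 + T**2) + 21 = 2*T**2 + 21 = 21 + 2*T**2)
1/(Z(l((-1 + 2)*(-5))) - 2180) = 1/((21 + 2*(-5)**2) - 2180) = 1/((21 + 2*25) - 2180) = 1/((21 + 50) - 2180) = 1/(71 - 2180) = 1/(-2109) = -1/2109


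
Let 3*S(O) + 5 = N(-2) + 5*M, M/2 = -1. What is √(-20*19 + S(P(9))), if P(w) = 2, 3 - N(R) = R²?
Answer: 34*I*√3/3 ≈ 19.63*I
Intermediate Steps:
N(R) = 3 - R²
M = -2 (M = 2*(-1) = -2)
S(O) = -16/3 (S(O) = -5/3 + ((3 - 1*(-2)²) + 5*(-2))/3 = -5/3 + ((3 - 1*4) - 10)/3 = -5/3 + ((3 - 4) - 10)/3 = -5/3 + (-1 - 10)/3 = -5/3 + (⅓)*(-11) = -5/3 - 11/3 = -16/3)
√(-20*19 + S(P(9))) = √(-20*19 - 16/3) = √(-380 - 16/3) = √(-1156/3) = 34*I*√3/3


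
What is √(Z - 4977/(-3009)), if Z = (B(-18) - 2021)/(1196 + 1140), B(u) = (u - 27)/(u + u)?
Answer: 9*√13375500482/1171504 ≈ 0.88849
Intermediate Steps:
B(u) = (-27 + u)/(2*u) (B(u) = (-27 + u)/((2*u)) = (-27 + u)*(1/(2*u)) = (-27 + u)/(2*u))
Z = -8079/9344 (Z = ((½)*(-27 - 18)/(-18) - 2021)/(1196 + 1140) = ((½)*(-1/18)*(-45) - 2021)/2336 = (5/4 - 2021)*(1/2336) = -8079/4*1/2336 = -8079/9344 ≈ -0.86462)
√(Z - 4977/(-3009)) = √(-8079/9344 - 4977/(-3009)) = √(-8079/9344 - 4977*(-1/3009)) = √(-8079/9344 + 1659/1003) = √(7398459/9372032) = 9*√13375500482/1171504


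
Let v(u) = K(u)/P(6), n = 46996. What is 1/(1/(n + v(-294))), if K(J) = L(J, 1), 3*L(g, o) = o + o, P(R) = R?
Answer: 422965/9 ≈ 46996.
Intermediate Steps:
L(g, o) = 2*o/3 (L(g, o) = (o + o)/3 = (2*o)/3 = 2*o/3)
K(J) = 2/3 (K(J) = (2/3)*1 = 2/3)
v(u) = 1/9 (v(u) = (2/3)/6 = (2/3)*(1/6) = 1/9)
1/(1/(n + v(-294))) = 1/(1/(46996 + 1/9)) = 1/(1/(422965/9)) = 1/(9/422965) = 422965/9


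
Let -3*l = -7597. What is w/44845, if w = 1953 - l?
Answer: -1738/134535 ≈ -0.012919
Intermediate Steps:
l = 7597/3 (l = -1/3*(-7597) = 7597/3 ≈ 2532.3)
w = -1738/3 (w = 1953 - 1*7597/3 = 1953 - 7597/3 = -1738/3 ≈ -579.33)
w/44845 = -1738/3/44845 = -1738/3*1/44845 = -1738/134535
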